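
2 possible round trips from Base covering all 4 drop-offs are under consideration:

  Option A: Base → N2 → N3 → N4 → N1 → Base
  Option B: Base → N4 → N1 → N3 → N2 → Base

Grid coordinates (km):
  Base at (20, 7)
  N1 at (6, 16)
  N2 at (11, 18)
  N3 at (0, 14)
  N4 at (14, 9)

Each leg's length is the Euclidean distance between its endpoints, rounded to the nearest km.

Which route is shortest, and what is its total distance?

Option A: 14 + 12 + 15 + 11 + 17 = 69
Option B: 6 + 11 + 6 + 12 + 14 = 49

Shortest is Option B, total 49 km.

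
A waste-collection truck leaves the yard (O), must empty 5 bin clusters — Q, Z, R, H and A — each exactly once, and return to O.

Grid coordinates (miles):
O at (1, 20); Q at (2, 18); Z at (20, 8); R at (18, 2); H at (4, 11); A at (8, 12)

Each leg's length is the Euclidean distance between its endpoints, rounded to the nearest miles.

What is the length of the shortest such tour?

With 5 stops there are 5!/2 = 60 distinct round trips (a route and its reverse cost the same).
O-Q-Z-R-H-A-O: 2+21+6+17+4+11 = 61
O-Q-Z-R-A-H-O: 2+21+6+14+4+9 = 56
O-Q-Z-H-R-A-O: 2+21+16+17+14+11 = 81
O-Q-Z-H-A-R-O: 2+21+16+4+14+25 = 82
O-Q-Z-A-R-H-O: 2+21+13+14+17+9 = 76
O-Q-Z-A-H-R-O: 2+21+13+4+17+25 = 82
O-Q-R-Z-H-A-O: 2+23+6+16+4+11 = 62
O-Q-R-Z-A-H-O: 2+23+6+13+4+9 = 57
O-Q-R-H-Z-A-O: 2+23+17+16+13+11 = 82
O-Q-R-H-A-Z-O: 2+23+17+4+13+22 = 81
O-Q-R-A-Z-H-O: 2+23+14+13+16+9 = 77
O-Q-R-A-H-Z-O: 2+23+14+4+16+22 = 81
O-Q-H-Z-R-A-O: 2+7+16+6+14+11 = 56
O-Q-H-Z-A-R-O: 2+7+16+13+14+25 = 77
… (46 more)
O-Q-H-A-R-Z-O: 2+7+4+14+6+22 = 55  ← best
The minimum is 55.
One optimal route: O → Q → H → A → R → Z → O (or its reverse).

Shortest round trip = 55 miles.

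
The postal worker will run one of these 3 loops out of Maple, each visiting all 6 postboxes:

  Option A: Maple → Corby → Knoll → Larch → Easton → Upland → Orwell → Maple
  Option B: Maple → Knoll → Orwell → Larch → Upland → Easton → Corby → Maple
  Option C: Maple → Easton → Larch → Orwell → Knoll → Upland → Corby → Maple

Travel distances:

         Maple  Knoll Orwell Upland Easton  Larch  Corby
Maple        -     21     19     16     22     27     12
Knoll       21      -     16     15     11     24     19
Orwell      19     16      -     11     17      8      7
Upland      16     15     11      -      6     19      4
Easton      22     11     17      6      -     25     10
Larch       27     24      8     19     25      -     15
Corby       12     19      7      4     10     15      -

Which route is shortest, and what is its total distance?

92 — Option B is the shortest.

Option A: 12 + 19 + 24 + 25 + 6 + 11 + 19 = 116
Option B: 21 + 16 + 8 + 19 + 6 + 10 + 12 = 92
Option C: 22 + 25 + 8 + 16 + 15 + 4 + 12 = 102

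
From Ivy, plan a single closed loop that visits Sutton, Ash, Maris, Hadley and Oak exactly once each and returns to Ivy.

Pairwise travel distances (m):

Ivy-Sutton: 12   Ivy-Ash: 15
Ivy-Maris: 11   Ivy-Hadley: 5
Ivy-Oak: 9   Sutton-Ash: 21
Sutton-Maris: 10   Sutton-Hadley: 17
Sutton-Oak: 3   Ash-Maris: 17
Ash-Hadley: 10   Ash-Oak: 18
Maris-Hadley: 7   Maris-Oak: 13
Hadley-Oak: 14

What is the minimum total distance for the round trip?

Shortest round trip = 54 m.

There are 60 distinct closed tours to check (reversals are equivalent).
Ivy - Sutton - Ash - Maris - Hadley - Oak - Ivy: 12+21+17+7+14+9 = 80
Ivy - Sutton - Ash - Maris - Oak - Hadley - Ivy: 12+21+17+13+14+5 = 82
Ivy - Sutton - Ash - Hadley - Maris - Oak - Ivy: 12+21+10+7+13+9 = 72
Ivy - Sutton - Ash - Hadley - Oak - Maris - Ivy: 12+21+10+14+13+11 = 81
Ivy - Sutton - Ash - Oak - Maris - Hadley - Ivy: 12+21+18+13+7+5 = 76
Ivy - Sutton - Ash - Oak - Hadley - Maris - Ivy: 12+21+18+14+7+11 = 83
Ivy - Sutton - Maris - Ash - Hadley - Oak - Ivy: 12+10+17+10+14+9 = 72
Ivy - Sutton - Maris - Ash - Oak - Hadley - Ivy: 12+10+17+18+14+5 = 76
Ivy - Sutton - Maris - Hadley - Ash - Oak - Ivy: 12+10+7+10+18+9 = 66
Ivy - Sutton - Maris - Hadley - Oak - Ash - Ivy: 12+10+7+14+18+15 = 76
Ivy - Sutton - Maris - Oak - Ash - Hadley - Ivy: 12+10+13+18+10+5 = 68
Ivy - Sutton - Maris - Oak - Hadley - Ash - Ivy: 12+10+13+14+10+15 = 74
Ivy - Sutton - Hadley - Ash - Maris - Oak - Ivy: 12+17+10+17+13+9 = 78
Ivy - Sutton - Hadley - Ash - Oak - Maris - Ivy: 12+17+10+18+13+11 = 81
… (46 more)
Ivy - Ash - Hadley - Maris - Sutton - Oak - Ivy: 15+10+7+10+3+9 = 54  ← best
The minimum is 54.
One optimal route: Ivy → Ash → Hadley → Maris → Sutton → Oak → Ivy (or its reverse).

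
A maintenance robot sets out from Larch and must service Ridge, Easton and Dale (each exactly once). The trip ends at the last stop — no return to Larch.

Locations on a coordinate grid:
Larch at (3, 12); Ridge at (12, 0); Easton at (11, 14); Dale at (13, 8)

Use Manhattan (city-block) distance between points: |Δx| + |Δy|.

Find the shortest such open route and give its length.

There are 3! = 6 possible orderings.
Larch - Ridge - Easton - Dale: 21+15+8 = 44
Larch - Ridge - Dale - Easton: 21+9+8 = 38
Larch - Easton - Ridge - Dale: 10+15+9 = 34
Larch - Easton - Dale - Ridge: 10+8+9 = 27
Larch - Dale - Ridge - Easton: 14+9+15 = 38
Larch - Dale - Easton - Ridge: 14+8+15 = 37
The minimum is 27.
One shortest path: Larch → Easton → Dale → Ridge.

27 — the minimum one-way total.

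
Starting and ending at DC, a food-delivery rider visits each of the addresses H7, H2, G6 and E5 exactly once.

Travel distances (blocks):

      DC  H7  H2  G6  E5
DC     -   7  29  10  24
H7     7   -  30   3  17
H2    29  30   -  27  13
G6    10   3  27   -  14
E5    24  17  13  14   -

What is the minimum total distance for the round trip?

With 4 stops there are 4!/2 = 12 distinct round trips (a route and its reverse cost the same).
DC - H7 - H2 - G6 - E5 - DC: 7+30+27+14+24 = 102
DC - H7 - H2 - E5 - G6 - DC: 7+30+13+14+10 = 74
DC - H7 - G6 - H2 - E5 - DC: 7+3+27+13+24 = 74
DC - H7 - G6 - E5 - H2 - DC: 7+3+14+13+29 = 66
DC - H7 - E5 - H2 - G6 - DC: 7+17+13+27+10 = 74
DC - H7 - E5 - G6 - H2 - DC: 7+17+14+27+29 = 94
DC - H2 - H7 - G6 - E5 - DC: 29+30+3+14+24 = 100
DC - H2 - H7 - E5 - G6 - DC: 29+30+17+14+10 = 100
DC - H2 - G6 - H7 - E5 - DC: 29+27+3+17+24 = 100
DC - H2 - E5 - H7 - G6 - DC: 29+13+17+3+10 = 72
DC - G6 - H7 - H2 - E5 - DC: 10+3+30+13+24 = 80
DC - G6 - H2 - H7 - E5 - DC: 10+27+30+17+24 = 108
The minimum is 66.
One optimal route: DC → H7 → G6 → E5 → H2 → DC (or its reverse).

Shortest round trip = 66 blocks.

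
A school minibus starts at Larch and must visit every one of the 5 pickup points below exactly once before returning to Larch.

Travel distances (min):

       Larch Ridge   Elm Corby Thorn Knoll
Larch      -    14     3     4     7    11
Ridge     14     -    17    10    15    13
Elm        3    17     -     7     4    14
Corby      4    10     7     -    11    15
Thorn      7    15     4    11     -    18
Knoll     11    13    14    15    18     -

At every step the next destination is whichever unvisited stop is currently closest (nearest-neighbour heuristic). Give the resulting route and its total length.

Nearest-neighbour total = 52 min; route Larch → Elm → Thorn → Corby → Ridge → Knoll → Larch.

From Larch: distances to unvisited — Elm=3, Corby=4, Thorn=7, Knoll=11, Ridge=14. Nearest is Elm (3).
From Elm: distances to unvisited — Thorn=4, Corby=7, Knoll=14, Ridge=17. Nearest is Thorn (4).
From Thorn: distances to unvisited — Corby=11, Ridge=15, Knoll=18. Nearest is Corby (11).
From Corby: distances to unvisited — Ridge=10, Knoll=15. Nearest is Ridge (10).
From Ridge: distances to unvisited — Knoll=13. Nearest is Knoll (13).
Return Knoll→Larch: 11.
Total = 3 + 4 + 11 + 10 + 13 + 11 = 52.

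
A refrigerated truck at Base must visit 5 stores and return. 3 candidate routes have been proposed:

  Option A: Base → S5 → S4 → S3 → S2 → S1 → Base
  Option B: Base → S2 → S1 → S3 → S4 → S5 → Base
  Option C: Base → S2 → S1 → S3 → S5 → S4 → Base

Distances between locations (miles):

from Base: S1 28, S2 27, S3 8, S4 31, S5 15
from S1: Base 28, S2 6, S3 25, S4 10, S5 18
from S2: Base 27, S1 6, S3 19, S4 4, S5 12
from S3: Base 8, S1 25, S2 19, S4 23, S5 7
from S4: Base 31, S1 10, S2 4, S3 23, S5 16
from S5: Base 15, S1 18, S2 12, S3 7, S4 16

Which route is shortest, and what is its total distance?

Shortest is Option A, total 107 miles.

Option A: 15 + 16 + 23 + 19 + 6 + 28 = 107
Option B: 27 + 6 + 25 + 23 + 16 + 15 = 112
Option C: 27 + 6 + 25 + 7 + 16 + 31 = 112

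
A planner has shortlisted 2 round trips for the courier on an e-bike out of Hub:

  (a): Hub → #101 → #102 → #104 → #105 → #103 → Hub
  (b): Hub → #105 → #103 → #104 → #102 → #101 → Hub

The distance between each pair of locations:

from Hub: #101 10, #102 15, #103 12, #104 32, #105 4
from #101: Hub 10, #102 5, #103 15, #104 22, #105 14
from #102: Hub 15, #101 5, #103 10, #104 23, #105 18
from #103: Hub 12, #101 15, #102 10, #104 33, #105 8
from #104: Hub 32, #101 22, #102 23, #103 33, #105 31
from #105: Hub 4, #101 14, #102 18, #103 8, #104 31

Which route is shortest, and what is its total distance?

83 — (b) is the shortest.

(a): 10 + 5 + 23 + 31 + 8 + 12 = 89
(b): 4 + 8 + 33 + 23 + 5 + 10 = 83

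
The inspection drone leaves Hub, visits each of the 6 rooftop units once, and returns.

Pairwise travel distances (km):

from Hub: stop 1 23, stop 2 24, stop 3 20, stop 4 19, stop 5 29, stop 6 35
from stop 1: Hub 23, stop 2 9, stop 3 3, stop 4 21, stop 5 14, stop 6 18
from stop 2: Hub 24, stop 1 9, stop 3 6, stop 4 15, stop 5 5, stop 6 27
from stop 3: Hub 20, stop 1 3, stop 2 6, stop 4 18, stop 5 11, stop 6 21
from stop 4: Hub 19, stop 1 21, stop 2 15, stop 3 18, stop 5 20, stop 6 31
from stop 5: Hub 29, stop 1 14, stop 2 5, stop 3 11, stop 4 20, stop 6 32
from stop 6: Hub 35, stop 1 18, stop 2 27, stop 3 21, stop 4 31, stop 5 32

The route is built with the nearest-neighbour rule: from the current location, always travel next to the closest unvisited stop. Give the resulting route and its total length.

Total distance 106 km via the nearest-neighbour route Hub → stop 4 → stop 2 → stop 5 → stop 3 → stop 1 → stop 6 → Hub.

Hub → [stop 4:19 / stop 3:20 / stop 1:23 / stop 2:24 / stop 5:29 / stop 6:35] → stop 4 (19)
stop 4 → [stop 2:15 / stop 3:18 / stop 5:20 / stop 1:21 / stop 6:31] → stop 2 (15)
stop 2 → [stop 5:5 / stop 3:6 / stop 1:9 / stop 6:27] → stop 5 (5)
stop 5 → [stop 3:11 / stop 1:14 / stop 6:32] → stop 3 (11)
stop 3 → [stop 1:3 / stop 6:21] → stop 1 (3)
stop 1 → [stop 6:18] → stop 6 (18)
Return stop 6→Hub: 35.
Total = 19 + 15 + 5 + 11 + 3 + 18 + 35 = 106.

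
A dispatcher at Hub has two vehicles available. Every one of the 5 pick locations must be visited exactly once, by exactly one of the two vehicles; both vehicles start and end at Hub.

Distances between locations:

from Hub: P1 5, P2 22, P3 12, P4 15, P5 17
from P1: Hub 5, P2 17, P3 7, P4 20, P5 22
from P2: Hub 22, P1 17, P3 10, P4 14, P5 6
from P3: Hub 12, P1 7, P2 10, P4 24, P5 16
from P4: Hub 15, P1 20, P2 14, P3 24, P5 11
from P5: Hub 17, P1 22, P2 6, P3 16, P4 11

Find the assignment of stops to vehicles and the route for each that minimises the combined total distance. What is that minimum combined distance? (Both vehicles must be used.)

Check every non-empty split of the stops between the two vehicles; for each half take its own optimal tour:
  {P1} + {P2, P3, P4, P5}: 10 + 54 = 64
  {P2} + {P1, P3, P4, P5}: 44 + 54 = 98
  {P1, P2} + {P3, P4, P5}: 44 + 54 = 98
  {P3} + {P1, P2, P4, P5}: 24 + 54 = 78
  {P1, P3} + {P2, P4, P5}: 24 + 52 = 76
  {P2, P3} + {P1, P4, P5}: 44 + 53 = 97
  … (15 splits in total)
Best: vehicle 1 Hub → P1 → Hub = 10; vehicle 2 Hub → P3 → P2 → P5 → P4 → Hub = 54; combined 64.

64 — the smallest possible combined total.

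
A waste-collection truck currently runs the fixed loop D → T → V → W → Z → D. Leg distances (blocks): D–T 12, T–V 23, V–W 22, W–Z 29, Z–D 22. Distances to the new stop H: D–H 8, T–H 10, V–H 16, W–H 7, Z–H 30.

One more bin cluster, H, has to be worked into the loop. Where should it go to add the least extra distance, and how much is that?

Insertion cost between consecutive stops i–j is d(i,H) + d(H,j) − d(i,j):
  between D and T: 8 + 10 − 12 = 6
  between T and V: 10 + 16 − 23 = 3
  between V and W: 16 + 7 − 22 = 1
  between W and Z: 7 + 30 − 29 = 8
  between Z and D: 30 + 8 − 22 = 16
Cheapest insertion is between V and W, adding 1.
New total = 108 + 1 = 109.

+1 blocks — insert H between V and W.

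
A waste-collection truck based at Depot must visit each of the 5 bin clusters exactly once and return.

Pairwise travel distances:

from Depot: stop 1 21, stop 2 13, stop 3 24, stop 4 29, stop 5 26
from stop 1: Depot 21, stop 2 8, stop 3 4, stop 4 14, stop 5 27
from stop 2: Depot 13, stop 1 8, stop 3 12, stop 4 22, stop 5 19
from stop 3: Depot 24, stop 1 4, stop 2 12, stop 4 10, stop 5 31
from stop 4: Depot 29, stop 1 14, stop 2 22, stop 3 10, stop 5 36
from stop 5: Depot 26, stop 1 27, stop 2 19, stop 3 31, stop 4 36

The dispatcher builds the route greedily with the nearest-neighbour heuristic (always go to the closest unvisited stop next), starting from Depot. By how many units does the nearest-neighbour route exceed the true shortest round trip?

1 longer than the optimal tour.

Depot: stop 2=13, stop 1=21, stop 3=24, stop 5=26, stop 4=29 ⇒ stop 2
stop 2: stop 1=8, stop 3=12, stop 5=19, stop 4=22 ⇒ stop 1
stop 1: stop 3=4, stop 4=14, stop 5=27 ⇒ stop 3
stop 3: stop 4=10, stop 5=31 ⇒ stop 4
stop 4: stop 5=36 ⇒ stop 5
NN route Depot → stop 2 → stop 1 → stop 3 → stop 4 → stop 5 → Depot costs 97.
Optimal: Depot → stop 4 → stop 3 → stop 1 → stop 2 → stop 5 → Depot costs 96 (by enumerating all 60 distinct tours).
Excess = 97 − 96 = 1.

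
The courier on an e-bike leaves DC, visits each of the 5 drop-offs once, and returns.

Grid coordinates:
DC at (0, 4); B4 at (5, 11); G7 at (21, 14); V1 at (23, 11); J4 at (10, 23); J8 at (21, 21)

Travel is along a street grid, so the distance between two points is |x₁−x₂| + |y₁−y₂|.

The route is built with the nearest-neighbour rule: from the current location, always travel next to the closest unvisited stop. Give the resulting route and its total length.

At DC the remaining stops are B4 12, J4 29, V1 30, G7 31, J8 38; go to B4.
At B4 the remaining stops are J4 17, V1 18, G7 19, J8 26; go to J4.
At J4 the remaining stops are J8 13, G7 20, V1 25; go to J8.
At J8 the remaining stops are G7 7, V1 12; go to G7.
At G7 the remaining stops are V1 5; go to V1.
Return V1→DC: 30.
Total = 12 + 17 + 13 + 7 + 5 + 30 = 84.

Total distance 84 via the nearest-neighbour route DC → B4 → J4 → J8 → G7 → V1 → DC.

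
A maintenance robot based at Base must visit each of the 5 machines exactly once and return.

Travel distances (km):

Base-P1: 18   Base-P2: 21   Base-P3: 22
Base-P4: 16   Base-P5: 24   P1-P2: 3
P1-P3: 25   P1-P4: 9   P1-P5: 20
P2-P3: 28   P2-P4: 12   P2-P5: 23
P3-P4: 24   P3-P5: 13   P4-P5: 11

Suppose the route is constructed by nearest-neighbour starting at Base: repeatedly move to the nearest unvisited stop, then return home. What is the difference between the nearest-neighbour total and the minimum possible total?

From Base: P4=16, P1=18, P2=21, P3=22, P5=24 → choose P4 (16).
From P4: P1=9, P5=11, P2=12, P3=24 → choose P1 (9).
From P1: P2=3, P5=20, P3=25 → choose P2 (3).
From P2: P5=23, P3=28 → choose P5 (23).
From P5: P3=13 → choose P3 (13).
NN route Base → P4 → P1 → P2 → P5 → P3 → Base costs 86.
Optimal: Base → P1 → P2 → P4 → P5 → P3 → Base costs 79 (by enumerating all 60 distinct tours).
Excess = 86 − 79 = 7.

The nearest-neighbour route is 7 km longer than optimal.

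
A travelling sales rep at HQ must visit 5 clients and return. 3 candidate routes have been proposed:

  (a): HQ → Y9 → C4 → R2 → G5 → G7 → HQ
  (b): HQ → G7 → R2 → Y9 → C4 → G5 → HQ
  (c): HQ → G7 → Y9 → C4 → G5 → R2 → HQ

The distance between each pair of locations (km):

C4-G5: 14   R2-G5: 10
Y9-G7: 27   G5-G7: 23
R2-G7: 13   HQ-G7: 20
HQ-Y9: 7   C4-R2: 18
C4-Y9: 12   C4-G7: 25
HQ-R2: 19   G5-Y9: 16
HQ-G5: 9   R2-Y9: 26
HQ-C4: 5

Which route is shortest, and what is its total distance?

(a): 7 + 12 + 18 + 10 + 23 + 20 = 90
(b): 20 + 13 + 26 + 12 + 14 + 9 = 94
(c): 20 + 27 + 12 + 14 + 10 + 19 = 102

Shortest is (a), total 90 km.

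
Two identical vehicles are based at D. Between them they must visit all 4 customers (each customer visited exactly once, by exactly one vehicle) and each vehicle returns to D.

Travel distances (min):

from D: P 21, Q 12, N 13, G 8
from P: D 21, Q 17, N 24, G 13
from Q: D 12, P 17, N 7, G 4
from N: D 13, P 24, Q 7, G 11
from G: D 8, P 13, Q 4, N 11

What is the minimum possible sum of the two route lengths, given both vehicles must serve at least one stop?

There are 2^3 − 1 = 7 ways to divide the 4 stops into two non-empty groups. For each, the best each vehicle can do is its own shortest tour through its group:
  {P} + {Q, N, G}: 42 + 32 = 74
  {Q} + {P, N, G}: 24 + 58 = 82
  {P, Q} + {N, G}: 50 + 32 = 82
  {N} + {P, Q, G}: 26 + 50 = 76
  {P, N} + {Q, G}: 58 + 24 = 82
  {Q, N} + {P, G}: 32 + 42 = 74
  … (7 splits in total)
Best: vehicle 1 D → P → D = 42; vehicle 2 D → N → Q → G → D = 32; combined 74.

74 min — the smallest possible combined total.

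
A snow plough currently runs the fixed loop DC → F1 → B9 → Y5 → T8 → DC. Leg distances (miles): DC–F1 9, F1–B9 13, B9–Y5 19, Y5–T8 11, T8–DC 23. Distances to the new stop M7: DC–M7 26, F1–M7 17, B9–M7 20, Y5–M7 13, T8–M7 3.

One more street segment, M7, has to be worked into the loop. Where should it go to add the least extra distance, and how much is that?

Insertion cost between consecutive stops i–j is d(i,M7) + d(M7,j) − d(i,j):
  between DC and F1: 26 + 17 − 9 = 34
  between F1 and B9: 17 + 20 − 13 = 24
  between B9 and Y5: 20 + 13 − 19 = 14
  between Y5 and T8: 13 + 3 − 11 = 5
  between T8 and DC: 3 + 26 − 23 = 6
Cheapest insertion is between Y5 and T8, adding 5.
New total = 75 + 5 = 80.

+5 miles — insert M7 between Y5 and T8.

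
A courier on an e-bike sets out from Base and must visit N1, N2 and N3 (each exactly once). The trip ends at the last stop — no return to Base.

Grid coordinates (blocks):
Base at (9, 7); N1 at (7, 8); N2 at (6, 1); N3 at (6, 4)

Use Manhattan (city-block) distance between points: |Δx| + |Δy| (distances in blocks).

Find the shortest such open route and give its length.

There are 3! = 6 possible orderings.
Base - N1 - N2 - N3: 3+8+3 = 14
Base - N1 - N3 - N2: 3+5+3 = 11
Base - N2 - N1 - N3: 9+8+5 = 22
Base - N2 - N3 - N1: 9+3+5 = 17
Base - N3 - N1 - N2: 6+5+8 = 19
Base - N3 - N2 - N1: 6+3+8 = 17
The minimum is 11.
One shortest path: Base → N1 → N3 → N2.

Shortest open route: 11 blocks.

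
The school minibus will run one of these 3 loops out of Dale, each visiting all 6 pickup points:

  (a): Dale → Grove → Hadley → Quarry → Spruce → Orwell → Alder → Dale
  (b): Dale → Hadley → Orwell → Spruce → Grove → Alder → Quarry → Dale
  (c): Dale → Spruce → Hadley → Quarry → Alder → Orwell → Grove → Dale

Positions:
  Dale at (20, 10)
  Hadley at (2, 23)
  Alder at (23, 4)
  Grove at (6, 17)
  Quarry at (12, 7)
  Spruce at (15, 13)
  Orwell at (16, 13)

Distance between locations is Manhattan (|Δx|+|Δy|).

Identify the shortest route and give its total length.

(a): 21 + 10 + 26 + 9 + 1 + 16 + 9 = 92
(b): 31 + 24 + 1 + 13 + 30 + 14 + 11 = 124
(c): 8 + 23 + 26 + 14 + 16 + 14 + 21 = 122

92 — (a) is the shortest.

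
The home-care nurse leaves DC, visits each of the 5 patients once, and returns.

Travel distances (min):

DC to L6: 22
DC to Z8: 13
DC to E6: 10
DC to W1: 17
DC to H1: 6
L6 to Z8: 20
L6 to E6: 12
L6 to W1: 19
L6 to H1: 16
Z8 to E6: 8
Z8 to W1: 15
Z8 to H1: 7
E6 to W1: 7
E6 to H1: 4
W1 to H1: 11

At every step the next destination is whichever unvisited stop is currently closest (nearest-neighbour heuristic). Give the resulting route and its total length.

Nearest-neighbour total = 74 min; route DC → H1 → E6 → W1 → Z8 → L6 → DC.

At DC the remaining stops are H1 6, E6 10, Z8 13, W1 17, L6 22; go to H1.
At H1 the remaining stops are E6 4, Z8 7, W1 11, L6 16; go to E6.
At E6 the remaining stops are W1 7, Z8 8, L6 12; go to W1.
At W1 the remaining stops are Z8 15, L6 19; go to Z8.
At Z8 the remaining stops are L6 20; go to L6.
Return L6→DC: 22.
Total = 6 + 4 + 7 + 15 + 20 + 22 = 74.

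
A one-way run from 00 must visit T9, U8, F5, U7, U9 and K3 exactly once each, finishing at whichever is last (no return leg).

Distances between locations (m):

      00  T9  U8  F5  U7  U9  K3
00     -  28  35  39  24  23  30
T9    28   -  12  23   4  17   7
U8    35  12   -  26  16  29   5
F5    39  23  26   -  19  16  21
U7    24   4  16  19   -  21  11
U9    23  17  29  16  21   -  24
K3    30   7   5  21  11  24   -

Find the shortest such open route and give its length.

74 m — the minimum one-way total.

There are 6! = 720 possible orderings.
00→T9→U8→F5→U7→U9→K3: 28+12+26+19+21+24 = 130
00→T9→U8→F5→U7→K3→U9: 28+12+26+19+11+24 = 120
00→T9→U8→F5→U9→U7→K3: 28+12+26+16+21+11 = 114
00→T9→U8→F5→U9→K3→U7: 28+12+26+16+24+11 = 117
00→T9→U8→F5→K3→U7→U9: 28+12+26+21+11+21 = 119
00→T9→U8→F5→K3→U9→U7: 28+12+26+21+24+21 = 132
00→T9→U8→U7→F5→U9→K3: 28+12+16+19+16+24 = 115
00→T9→U8→U7→F5→K3→U9: 28+12+16+19+21+24 = 120
… (712 more)
00→U9→F5→U7→T9→K3→U8: 23+16+19+4+7+5 = 74  ← best
The minimum is 74.
One shortest path: 00 → U9 → F5 → U7 → T9 → K3 → U8.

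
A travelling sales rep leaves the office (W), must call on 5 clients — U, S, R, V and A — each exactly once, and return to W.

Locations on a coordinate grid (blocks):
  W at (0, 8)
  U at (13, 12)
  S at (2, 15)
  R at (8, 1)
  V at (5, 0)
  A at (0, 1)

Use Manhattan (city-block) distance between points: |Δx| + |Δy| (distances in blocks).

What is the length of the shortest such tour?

Minimum total distance: 56 blocks.

With 5 stops there are 5!/2 = 60 distinct round trips (a route and its reverse cost the same).
W→U→S→R→V→A→W: 17+14+20+4+6+7 = 68
W→U→S→R→A→V→W: 17+14+20+8+6+13 = 78
W→U→S→V→R→A→W: 17+14+18+4+8+7 = 68
W→U→S→V→A→R→W: 17+14+18+6+8+15 = 78
W→U→S→A→R→V→W: 17+14+16+8+4+13 = 72
W→U→S→A→V→R→W: 17+14+16+6+4+15 = 72
W→U→R→S→V→A→W: 17+16+20+18+6+7 = 84
W→U→R→S→A→V→W: 17+16+20+16+6+13 = 88
W→U→R→V→S→A→W: 17+16+4+18+16+7 = 78
W→U→R→V→A→S→W: 17+16+4+6+16+9 = 68
W→U→R→A→S→V→W: 17+16+8+16+18+13 = 88
W→U→R→A→V→S→W: 17+16+8+6+18+9 = 74
W→U→V→S→R→A→W: 17+20+18+20+8+7 = 90
W→U→V→S→A→R→W: 17+20+18+16+8+15 = 94
… (46 more)
W→S→U→R→V→A→W: 9+14+16+4+6+7 = 56  ← best
The minimum is 56.
One optimal route: W → S → U → R → V → A → W (or its reverse).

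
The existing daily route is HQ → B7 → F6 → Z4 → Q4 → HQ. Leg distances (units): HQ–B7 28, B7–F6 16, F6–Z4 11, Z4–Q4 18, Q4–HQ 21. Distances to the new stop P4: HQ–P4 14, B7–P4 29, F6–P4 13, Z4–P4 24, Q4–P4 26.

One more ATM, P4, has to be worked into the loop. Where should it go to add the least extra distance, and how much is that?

+15 — insert P4 between HQ and B7.

Insertion cost between consecutive stops i–j is d(i,P4) + d(P4,j) − d(i,j):
  between HQ and B7: 14 + 29 − 28 = 15
  between B7 and F6: 29 + 13 − 16 = 26
  between F6 and Z4: 13 + 24 − 11 = 26
  between Z4 and Q4: 24 + 26 − 18 = 32
  between Q4 and HQ: 26 + 14 − 21 = 19
Cheapest insertion is between HQ and B7, adding 15.
New total = 94 + 15 = 109.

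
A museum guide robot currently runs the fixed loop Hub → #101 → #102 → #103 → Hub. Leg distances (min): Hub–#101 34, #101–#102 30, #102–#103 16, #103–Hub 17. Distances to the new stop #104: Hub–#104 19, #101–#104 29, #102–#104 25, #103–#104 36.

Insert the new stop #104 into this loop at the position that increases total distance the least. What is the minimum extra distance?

Insertion cost between consecutive stops i–j is d(i,#104) + d(#104,j) − d(i,j):
  between Hub and #101: 19 + 29 − 34 = 14
  between #101 and #102: 29 + 25 − 30 = 24
  between #102 and #103: 25 + 36 − 16 = 45
  between #103 and Hub: 36 + 19 − 17 = 38
Cheapest insertion is between Hub and #101, adding 14.
New total = 97 + 14 = 111.

Adding 14 min by placing #104 on the Hub–#101 leg.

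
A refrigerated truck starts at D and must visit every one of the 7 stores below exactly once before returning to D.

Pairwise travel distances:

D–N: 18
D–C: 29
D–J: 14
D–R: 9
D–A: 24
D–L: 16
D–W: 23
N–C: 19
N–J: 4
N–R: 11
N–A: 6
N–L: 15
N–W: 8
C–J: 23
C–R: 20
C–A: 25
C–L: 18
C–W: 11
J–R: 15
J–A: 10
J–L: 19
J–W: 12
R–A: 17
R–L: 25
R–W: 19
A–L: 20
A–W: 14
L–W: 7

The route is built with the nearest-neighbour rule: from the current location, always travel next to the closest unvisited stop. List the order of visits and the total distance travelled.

D → [R:9 / J:14 / L:16 / N:18 / W:23 / A:24 / C:29] → R (9)
R → [N:11 / J:15 / A:17 / W:19 / C:20 / L:25] → N (11)
N → [J:4 / A:6 / W:8 / L:15 / C:19] → J (4)
J → [A:10 / W:12 / L:19 / C:23] → A (10)
A → [W:14 / L:20 / C:25] → W (14)
W → [L:7 / C:11] → L (7)
L → [C:18] → C (18)
Return C→D: 29.
Total = 9 + 11 + 4 + 10 + 14 + 7 + 18 + 29 = 102.

102 along D → R → N → J → A → W → L → C → D.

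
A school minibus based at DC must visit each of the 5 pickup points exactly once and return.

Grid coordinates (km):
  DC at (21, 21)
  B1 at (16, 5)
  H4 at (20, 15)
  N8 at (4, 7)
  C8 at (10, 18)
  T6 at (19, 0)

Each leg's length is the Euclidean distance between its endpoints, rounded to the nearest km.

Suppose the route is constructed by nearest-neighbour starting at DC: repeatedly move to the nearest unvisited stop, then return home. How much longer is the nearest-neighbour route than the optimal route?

Excess over optimum: 5 km.

From DC: H4=6, C8=11, B1=17, T6=21, N8=22 → choose H4 (6).
From H4: C8=10, B1=11, T6=15, N8=18 → choose C8 (10).
From C8: N8=13, B1=14, T6=20 → choose N8 (13).
From N8: B1=12, T6=17 → choose B1 (12).
From B1: T6=6 → choose T6 (6).
NN route DC → H4 → C8 → N8 → B1 → T6 → DC costs 68.
Optimal: DC → H4 → T6 → B1 → N8 → C8 → DC costs 63 (by enumerating all 60 distinct tours).
Excess = 68 − 63 = 5.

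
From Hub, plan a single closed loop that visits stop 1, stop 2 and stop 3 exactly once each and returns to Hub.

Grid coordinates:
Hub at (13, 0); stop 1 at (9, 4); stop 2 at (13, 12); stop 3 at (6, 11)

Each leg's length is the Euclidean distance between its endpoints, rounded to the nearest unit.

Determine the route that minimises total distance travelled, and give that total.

There are 3 distinct closed tours to check (reversals are equivalent).
Hub - stop 1 - stop 2 - stop 3 - Hub: 6+9+7+13 = 35
Hub - stop 1 - stop 3 - stop 2 - Hub: 6+8+7+12 = 33
Hub - stop 2 - stop 1 - stop 3 - Hub: 12+9+8+13 = 42
The minimum is 33.
One optimal route: Hub → stop 1 → stop 3 → stop 2 → Hub (or its reverse).

Minimum total distance: 33.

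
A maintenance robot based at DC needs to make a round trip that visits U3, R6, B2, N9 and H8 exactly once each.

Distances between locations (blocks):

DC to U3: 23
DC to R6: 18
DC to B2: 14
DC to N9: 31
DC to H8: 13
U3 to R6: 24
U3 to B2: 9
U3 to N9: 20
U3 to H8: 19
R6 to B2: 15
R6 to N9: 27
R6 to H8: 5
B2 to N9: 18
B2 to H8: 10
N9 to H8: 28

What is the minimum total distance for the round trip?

There are 60 distinct closed tours to check (reversals are equivalent).
DC → U3 → R6 → B2 → N9 → H8 → DC: 23+24+15+18+28+13 = 121
DC → U3 → R6 → B2 → H8 → N9 → DC: 23+24+15+10+28+31 = 131
DC → U3 → R6 → N9 → B2 → H8 → DC: 23+24+27+18+10+13 = 115
DC → U3 → R6 → N9 → H8 → B2 → DC: 23+24+27+28+10+14 = 126
DC → U3 → R6 → H8 → B2 → N9 → DC: 23+24+5+10+18+31 = 111
DC → U3 → R6 → H8 → N9 → B2 → DC: 23+24+5+28+18+14 = 112
DC → U3 → B2 → R6 → N9 → H8 → DC: 23+9+15+27+28+13 = 115
DC → U3 → B2 → R6 → H8 → N9 → DC: 23+9+15+5+28+31 = 111
DC → U3 → B2 → N9 → R6 → H8 → DC: 23+9+18+27+5+13 = 95
DC → U3 → B2 → N9 → H8 → R6 → DC: 23+9+18+28+5+18 = 101
DC → U3 → B2 → H8 → R6 → N9 → DC: 23+9+10+5+27+31 = 105
DC → U3 → B2 → H8 → N9 → R6 → DC: 23+9+10+28+27+18 = 115
DC → U3 → N9 → R6 → B2 → H8 → DC: 23+20+27+15+10+13 = 108
DC → U3 → N9 → R6 → H8 → B2 → DC: 23+20+27+5+10+14 = 99
… (46 more)
DC → B2 → U3 → N9 → R6 → H8 → DC: 14+9+20+27+5+13 = 88  ← best
The minimum is 88.
One optimal route: DC → B2 → U3 → N9 → R6 → H8 → DC (or its reverse).

Minimum total distance: 88 blocks.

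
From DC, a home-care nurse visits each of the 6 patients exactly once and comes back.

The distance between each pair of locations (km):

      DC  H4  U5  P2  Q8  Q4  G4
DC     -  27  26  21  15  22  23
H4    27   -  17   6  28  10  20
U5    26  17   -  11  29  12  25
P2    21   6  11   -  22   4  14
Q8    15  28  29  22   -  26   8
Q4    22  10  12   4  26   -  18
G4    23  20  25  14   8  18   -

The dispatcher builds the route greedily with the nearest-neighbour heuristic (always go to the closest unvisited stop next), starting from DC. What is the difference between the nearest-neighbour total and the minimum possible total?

Excess over optimum: 3 km.

DC: Q8=15, P2=21, Q4=22, G4=23, U5=26, H4=27 ⇒ Q8
Q8: G4=8, P2=22, Q4=26, H4=28, U5=29 ⇒ G4
G4: P2=14, Q4=18, H4=20, U5=25 ⇒ P2
P2: Q4=4, H4=6, U5=11 ⇒ Q4
Q4: H4=10, U5=12 ⇒ H4
H4: U5=17 ⇒ U5
NN route DC → Q8 → G4 → P2 → Q4 → H4 → U5 → DC costs 94.
Optimal: DC → U5 → Q4 → H4 → P2 → G4 → Q8 → DC costs 91 (by enumerating all 360 distinct tours).
Excess = 94 − 91 = 3.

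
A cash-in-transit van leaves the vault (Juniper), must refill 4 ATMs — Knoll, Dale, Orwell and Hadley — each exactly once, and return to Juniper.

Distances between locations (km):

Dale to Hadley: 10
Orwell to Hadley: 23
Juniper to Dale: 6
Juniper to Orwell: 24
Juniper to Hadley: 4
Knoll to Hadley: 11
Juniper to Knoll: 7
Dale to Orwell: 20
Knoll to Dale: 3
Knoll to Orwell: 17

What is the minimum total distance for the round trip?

Shortest round trip = 53 km.

There are 12 distinct closed tours to check (reversals are equivalent).
Juniper - Knoll - Dale - Orwell - Hadley - Juniper: 7+3+20+23+4 = 57
Juniper - Knoll - Dale - Hadley - Orwell - Juniper: 7+3+10+23+24 = 67
Juniper - Knoll - Orwell - Dale - Hadley - Juniper: 7+17+20+10+4 = 58
Juniper - Knoll - Orwell - Hadley - Dale - Juniper: 7+17+23+10+6 = 63
Juniper - Knoll - Hadley - Dale - Orwell - Juniper: 7+11+10+20+24 = 72
Juniper - Knoll - Hadley - Orwell - Dale - Juniper: 7+11+23+20+6 = 67
Juniper - Dale - Knoll - Orwell - Hadley - Juniper: 6+3+17+23+4 = 53
Juniper - Dale - Knoll - Hadley - Orwell - Juniper: 6+3+11+23+24 = 67
Juniper - Dale - Orwell - Knoll - Hadley - Juniper: 6+20+17+11+4 = 58
Juniper - Dale - Hadley - Knoll - Orwell - Juniper: 6+10+11+17+24 = 68
Juniper - Orwell - Knoll - Dale - Hadley - Juniper: 24+17+3+10+4 = 58
Juniper - Orwell - Dale - Knoll - Hadley - Juniper: 24+20+3+11+4 = 62
The minimum is 53.
One optimal route: Juniper → Dale → Knoll → Orwell → Hadley → Juniper (or its reverse).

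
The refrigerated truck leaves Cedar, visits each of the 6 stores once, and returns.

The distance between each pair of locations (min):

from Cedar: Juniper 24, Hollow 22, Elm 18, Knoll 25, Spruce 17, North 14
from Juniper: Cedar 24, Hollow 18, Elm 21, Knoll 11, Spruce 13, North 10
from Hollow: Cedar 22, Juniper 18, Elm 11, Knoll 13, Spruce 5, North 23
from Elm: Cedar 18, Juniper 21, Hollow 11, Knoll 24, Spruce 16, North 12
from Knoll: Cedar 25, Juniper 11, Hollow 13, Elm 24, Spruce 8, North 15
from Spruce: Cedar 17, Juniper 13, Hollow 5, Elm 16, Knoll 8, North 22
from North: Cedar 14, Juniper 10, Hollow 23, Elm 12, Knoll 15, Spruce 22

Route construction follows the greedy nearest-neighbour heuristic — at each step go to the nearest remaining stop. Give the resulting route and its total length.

From Cedar: distances to unvisited — North=14, Spruce=17, Elm=18, Hollow=22, Juniper=24, Knoll=25. Nearest is North (14).
From North: distances to unvisited — Juniper=10, Elm=12, Knoll=15, Spruce=22, Hollow=23. Nearest is Juniper (10).
From Juniper: distances to unvisited — Knoll=11, Spruce=13, Hollow=18, Elm=21. Nearest is Knoll (11).
From Knoll: distances to unvisited — Spruce=8, Hollow=13, Elm=24. Nearest is Spruce (8).
From Spruce: distances to unvisited — Hollow=5, Elm=16. Nearest is Hollow (5).
From Hollow: distances to unvisited — Elm=11. Nearest is Elm (11).
Return Elm→Cedar: 18.
Total = 14 + 10 + 11 + 8 + 5 + 11 + 18 = 77.

Nearest-neighbour total = 77 min; route Cedar → North → Juniper → Knoll → Spruce → Hollow → Elm → Cedar.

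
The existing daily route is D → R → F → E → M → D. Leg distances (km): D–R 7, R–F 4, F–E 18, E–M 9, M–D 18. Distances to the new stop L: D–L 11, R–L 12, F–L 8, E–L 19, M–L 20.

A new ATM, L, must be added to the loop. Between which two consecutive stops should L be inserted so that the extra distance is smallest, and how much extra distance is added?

Adding 9 km by placing L on the F–E leg.

Insertion cost between consecutive stops i–j is d(i,L) + d(L,j) − d(i,j):
  between D and R: 11 + 12 − 7 = 16
  between R and F: 12 + 8 − 4 = 16
  between F and E: 8 + 19 − 18 = 9
  between E and M: 19 + 20 − 9 = 30
  between M and D: 20 + 11 − 18 = 13
Cheapest insertion is between F and E, adding 9.
New total = 56 + 9 = 65.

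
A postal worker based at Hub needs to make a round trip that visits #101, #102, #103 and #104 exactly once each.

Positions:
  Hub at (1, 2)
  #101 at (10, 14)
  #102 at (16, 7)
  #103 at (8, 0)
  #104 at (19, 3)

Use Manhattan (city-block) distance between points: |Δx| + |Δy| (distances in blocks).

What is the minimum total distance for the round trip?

64 blocks — the shortest possible round trip.

With 4 stops there are 4!/2 = 12 distinct round trips (a route and its reverse cost the same).
Hub-#101-#102-#103-#104-Hub: 21+13+15+14+19 = 82
Hub-#101-#102-#104-#103-Hub: 21+13+7+14+9 = 64
Hub-#101-#103-#102-#104-Hub: 21+16+15+7+19 = 78
Hub-#101-#103-#104-#102-Hub: 21+16+14+7+20 = 78
Hub-#101-#104-#102-#103-Hub: 21+20+7+15+9 = 72
Hub-#101-#104-#103-#102-Hub: 21+20+14+15+20 = 90
Hub-#102-#101-#103-#104-Hub: 20+13+16+14+19 = 82
Hub-#102-#101-#104-#103-Hub: 20+13+20+14+9 = 76
Hub-#102-#103-#101-#104-Hub: 20+15+16+20+19 = 90
Hub-#102-#104-#101-#103-Hub: 20+7+20+16+9 = 72
Hub-#103-#101-#102-#104-Hub: 9+16+13+7+19 = 64
Hub-#103-#102-#101-#104-Hub: 9+15+13+20+19 = 76
The minimum is 64.
One optimal route: Hub → #101 → #102 → #104 → #103 → Hub (or its reverse).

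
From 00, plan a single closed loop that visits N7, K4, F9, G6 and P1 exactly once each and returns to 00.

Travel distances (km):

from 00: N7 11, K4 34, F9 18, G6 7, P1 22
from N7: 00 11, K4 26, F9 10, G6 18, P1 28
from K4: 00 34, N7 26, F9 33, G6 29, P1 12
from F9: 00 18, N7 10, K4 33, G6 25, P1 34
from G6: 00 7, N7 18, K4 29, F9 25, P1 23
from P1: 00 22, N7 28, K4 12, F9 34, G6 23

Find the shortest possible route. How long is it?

Minimum total distance: 96 km.

There are 60 distinct closed tours to check (reversals are equivalent).
00-N7-K4-F9-G6-P1-00: 11+26+33+25+23+22 = 140
00-N7-K4-F9-P1-G6-00: 11+26+33+34+23+7 = 134
00-N7-K4-G6-F9-P1-00: 11+26+29+25+34+22 = 147
00-N7-K4-G6-P1-F9-00: 11+26+29+23+34+18 = 141
00-N7-K4-P1-F9-G6-00: 11+26+12+34+25+7 = 115
00-N7-K4-P1-G6-F9-00: 11+26+12+23+25+18 = 115
00-N7-F9-K4-G6-P1-00: 11+10+33+29+23+22 = 128
00-N7-F9-K4-P1-G6-00: 11+10+33+12+23+7 = 96
00-N7-F9-G6-K4-P1-00: 11+10+25+29+12+22 = 109
00-N7-F9-G6-P1-K4-00: 11+10+25+23+12+34 = 115
00-N7-F9-P1-K4-G6-00: 11+10+34+12+29+7 = 103
00-N7-F9-P1-G6-K4-00: 11+10+34+23+29+34 = 141
00-N7-G6-K4-F9-P1-00: 11+18+29+33+34+22 = 147
00-N7-G6-K4-P1-F9-00: 11+18+29+12+34+18 = 122
… (46 more)
The minimum is 96.
One optimal route: 00 → N7 → F9 → K4 → P1 → G6 → 00 (or its reverse).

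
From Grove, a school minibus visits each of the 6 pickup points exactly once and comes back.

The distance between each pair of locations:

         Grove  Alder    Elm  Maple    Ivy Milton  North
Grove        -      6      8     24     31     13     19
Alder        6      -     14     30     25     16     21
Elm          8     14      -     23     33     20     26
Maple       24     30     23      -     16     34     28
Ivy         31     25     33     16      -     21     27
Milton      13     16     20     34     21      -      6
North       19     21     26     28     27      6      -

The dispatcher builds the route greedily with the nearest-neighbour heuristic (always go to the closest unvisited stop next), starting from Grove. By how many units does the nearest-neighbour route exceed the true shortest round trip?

Grove: Alder=6, Elm=8, Milton=13, North=19, Maple=24, Ivy=31 ⇒ Alder
Alder: Elm=14, Milton=16, North=21, Ivy=25, Maple=30 ⇒ Elm
Elm: Milton=20, Maple=23, North=26, Ivy=33 ⇒ Milton
Milton: North=6, Ivy=21, Maple=34 ⇒ North
North: Ivy=27, Maple=28 ⇒ Ivy
Ivy: Maple=16 ⇒ Maple
NN route Grove → Alder → Elm → Milton → North → Ivy → Maple → Grove costs 113.
Optimal: Grove → Alder → North → Milton → Ivy → Maple → Elm → Grove costs 101 (by enumerating all 360 distinct tours).
Excess = 113 − 101 = 12.

Excess over optimum: 12.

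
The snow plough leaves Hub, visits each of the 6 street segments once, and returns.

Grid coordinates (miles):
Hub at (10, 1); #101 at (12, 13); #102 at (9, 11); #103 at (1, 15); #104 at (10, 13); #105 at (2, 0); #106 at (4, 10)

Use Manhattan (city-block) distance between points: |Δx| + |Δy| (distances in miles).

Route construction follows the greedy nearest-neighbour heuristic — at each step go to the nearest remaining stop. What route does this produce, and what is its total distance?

At Hub the remaining stops are #105 9, #102 11, #104 12, #101 14, #106 15, #103 23; go to #105.
At #105 the remaining stops are #106 12, #103 16, #102 18, #104 21, #101 23; go to #106.
At #106 the remaining stops are #102 6, #103 8, #104 9, #101 11; go to #102.
At #102 the remaining stops are #104 3, #101 5, #103 12; go to #104.
At #104 the remaining stops are #101 2, #103 11; go to #101.
At #101 the remaining stops are #103 13; go to #103.
Return #103→Hub: 23.
Total = 9 + 12 + 6 + 3 + 2 + 13 + 23 = 68.

Total distance 68 miles via the nearest-neighbour route Hub → #105 → #106 → #102 → #104 → #101 → #103 → Hub.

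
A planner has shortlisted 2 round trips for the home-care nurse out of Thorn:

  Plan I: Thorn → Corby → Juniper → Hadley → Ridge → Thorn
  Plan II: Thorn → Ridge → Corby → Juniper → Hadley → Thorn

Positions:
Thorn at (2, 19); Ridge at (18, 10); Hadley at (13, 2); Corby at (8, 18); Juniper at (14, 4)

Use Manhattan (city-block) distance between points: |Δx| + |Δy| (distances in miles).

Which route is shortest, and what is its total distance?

68 miles — Plan I is the shortest.

Plan I: 7 + 20 + 3 + 13 + 25 = 68
Plan II: 25 + 18 + 20 + 3 + 28 = 94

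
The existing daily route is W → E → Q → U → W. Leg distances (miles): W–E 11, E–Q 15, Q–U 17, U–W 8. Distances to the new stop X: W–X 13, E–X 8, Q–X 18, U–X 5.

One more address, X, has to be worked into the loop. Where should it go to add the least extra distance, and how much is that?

Adding 6 miles by placing X on the Q–U leg.

Insertion cost between consecutive stops i–j is d(i,X) + d(X,j) − d(i,j):
  between W and E: 13 + 8 − 11 = 10
  between E and Q: 8 + 18 − 15 = 11
  between Q and U: 18 + 5 − 17 = 6
  between U and W: 5 + 13 − 8 = 10
Cheapest insertion is between Q and U, adding 6.
New total = 51 + 6 = 57.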